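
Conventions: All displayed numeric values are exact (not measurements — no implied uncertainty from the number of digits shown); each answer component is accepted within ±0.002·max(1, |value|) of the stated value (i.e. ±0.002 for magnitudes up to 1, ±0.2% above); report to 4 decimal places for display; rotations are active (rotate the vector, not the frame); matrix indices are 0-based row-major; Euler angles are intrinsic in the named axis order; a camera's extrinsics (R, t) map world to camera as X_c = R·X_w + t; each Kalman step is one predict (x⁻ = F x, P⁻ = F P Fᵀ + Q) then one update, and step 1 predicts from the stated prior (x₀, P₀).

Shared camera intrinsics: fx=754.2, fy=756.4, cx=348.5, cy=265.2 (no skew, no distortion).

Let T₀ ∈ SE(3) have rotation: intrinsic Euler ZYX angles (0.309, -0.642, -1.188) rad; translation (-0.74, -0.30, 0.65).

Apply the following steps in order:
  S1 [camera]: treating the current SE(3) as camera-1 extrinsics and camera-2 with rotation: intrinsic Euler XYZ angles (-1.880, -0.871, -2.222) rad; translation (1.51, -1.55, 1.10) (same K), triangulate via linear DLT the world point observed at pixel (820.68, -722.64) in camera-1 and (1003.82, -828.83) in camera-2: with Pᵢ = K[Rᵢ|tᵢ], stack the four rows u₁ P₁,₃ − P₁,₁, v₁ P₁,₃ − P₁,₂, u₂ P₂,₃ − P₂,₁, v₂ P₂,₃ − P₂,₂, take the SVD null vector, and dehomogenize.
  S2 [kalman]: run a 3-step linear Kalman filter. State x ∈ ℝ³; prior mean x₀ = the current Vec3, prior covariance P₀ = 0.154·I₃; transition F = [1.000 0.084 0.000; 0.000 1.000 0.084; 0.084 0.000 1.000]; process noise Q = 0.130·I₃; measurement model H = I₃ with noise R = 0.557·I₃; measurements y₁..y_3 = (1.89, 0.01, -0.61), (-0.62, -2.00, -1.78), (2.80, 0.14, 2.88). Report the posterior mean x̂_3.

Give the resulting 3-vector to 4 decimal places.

result = (1.4994, -0.6332, 0.2736)

after S1 (triangulate): (1.2860, -0.6502, -1.7884)
after S2 (kf_track): (1.4994, -0.6332, 0.2736)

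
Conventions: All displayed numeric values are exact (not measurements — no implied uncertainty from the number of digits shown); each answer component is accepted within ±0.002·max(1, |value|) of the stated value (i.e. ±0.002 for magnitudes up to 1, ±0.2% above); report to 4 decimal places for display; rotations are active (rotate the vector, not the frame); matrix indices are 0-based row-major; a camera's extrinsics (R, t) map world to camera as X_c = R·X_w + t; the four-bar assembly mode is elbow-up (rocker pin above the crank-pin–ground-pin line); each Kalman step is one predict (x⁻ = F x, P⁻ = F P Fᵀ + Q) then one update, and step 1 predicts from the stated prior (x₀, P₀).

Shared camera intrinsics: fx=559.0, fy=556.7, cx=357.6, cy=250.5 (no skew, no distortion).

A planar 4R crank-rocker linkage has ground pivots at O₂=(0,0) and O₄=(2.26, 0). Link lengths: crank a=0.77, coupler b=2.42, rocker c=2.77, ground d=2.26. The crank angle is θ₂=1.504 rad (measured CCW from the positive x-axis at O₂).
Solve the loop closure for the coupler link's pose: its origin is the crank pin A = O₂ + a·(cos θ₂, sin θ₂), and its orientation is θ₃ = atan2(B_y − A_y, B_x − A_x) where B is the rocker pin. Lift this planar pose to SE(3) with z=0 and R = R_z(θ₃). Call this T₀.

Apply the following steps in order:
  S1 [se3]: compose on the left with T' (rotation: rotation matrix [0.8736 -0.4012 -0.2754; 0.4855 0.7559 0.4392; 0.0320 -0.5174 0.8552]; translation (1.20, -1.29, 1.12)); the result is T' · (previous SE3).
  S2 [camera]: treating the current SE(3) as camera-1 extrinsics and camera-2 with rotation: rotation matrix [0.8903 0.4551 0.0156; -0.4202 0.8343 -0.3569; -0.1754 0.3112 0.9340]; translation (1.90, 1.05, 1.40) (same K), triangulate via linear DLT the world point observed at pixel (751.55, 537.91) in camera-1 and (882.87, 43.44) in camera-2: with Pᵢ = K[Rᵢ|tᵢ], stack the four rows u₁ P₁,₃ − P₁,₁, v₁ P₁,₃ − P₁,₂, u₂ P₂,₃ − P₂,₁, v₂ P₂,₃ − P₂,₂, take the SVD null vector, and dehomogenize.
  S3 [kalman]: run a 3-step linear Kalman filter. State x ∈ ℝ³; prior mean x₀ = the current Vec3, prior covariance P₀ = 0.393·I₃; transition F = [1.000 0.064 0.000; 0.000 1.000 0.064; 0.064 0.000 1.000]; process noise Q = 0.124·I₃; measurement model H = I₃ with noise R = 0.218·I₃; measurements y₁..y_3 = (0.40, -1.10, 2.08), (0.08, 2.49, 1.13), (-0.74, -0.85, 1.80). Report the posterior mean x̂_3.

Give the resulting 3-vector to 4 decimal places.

source (fourbar_fk): coupler pose = R=[0.6157 -0.7880 0.0000; 0.7880 0.6157 0.0000; 0.0000 0.0000 1.0000], t=(0.0514, 0.7683, 0.0000)
after S1 (compose_se3): R=[0.2218 -0.9354 -0.2754; 0.8946 0.0828 0.4392; -0.3880 -0.3438 0.8552], t=(0.9367, -0.6843, 0.7241)
after S2 (triangulate): (1.2118, -1.0144, 1.9698)
after S3 (kf_track): (-0.2338, 0.0465, 1.6788)

result = (-0.2338, 0.0465, 1.6788)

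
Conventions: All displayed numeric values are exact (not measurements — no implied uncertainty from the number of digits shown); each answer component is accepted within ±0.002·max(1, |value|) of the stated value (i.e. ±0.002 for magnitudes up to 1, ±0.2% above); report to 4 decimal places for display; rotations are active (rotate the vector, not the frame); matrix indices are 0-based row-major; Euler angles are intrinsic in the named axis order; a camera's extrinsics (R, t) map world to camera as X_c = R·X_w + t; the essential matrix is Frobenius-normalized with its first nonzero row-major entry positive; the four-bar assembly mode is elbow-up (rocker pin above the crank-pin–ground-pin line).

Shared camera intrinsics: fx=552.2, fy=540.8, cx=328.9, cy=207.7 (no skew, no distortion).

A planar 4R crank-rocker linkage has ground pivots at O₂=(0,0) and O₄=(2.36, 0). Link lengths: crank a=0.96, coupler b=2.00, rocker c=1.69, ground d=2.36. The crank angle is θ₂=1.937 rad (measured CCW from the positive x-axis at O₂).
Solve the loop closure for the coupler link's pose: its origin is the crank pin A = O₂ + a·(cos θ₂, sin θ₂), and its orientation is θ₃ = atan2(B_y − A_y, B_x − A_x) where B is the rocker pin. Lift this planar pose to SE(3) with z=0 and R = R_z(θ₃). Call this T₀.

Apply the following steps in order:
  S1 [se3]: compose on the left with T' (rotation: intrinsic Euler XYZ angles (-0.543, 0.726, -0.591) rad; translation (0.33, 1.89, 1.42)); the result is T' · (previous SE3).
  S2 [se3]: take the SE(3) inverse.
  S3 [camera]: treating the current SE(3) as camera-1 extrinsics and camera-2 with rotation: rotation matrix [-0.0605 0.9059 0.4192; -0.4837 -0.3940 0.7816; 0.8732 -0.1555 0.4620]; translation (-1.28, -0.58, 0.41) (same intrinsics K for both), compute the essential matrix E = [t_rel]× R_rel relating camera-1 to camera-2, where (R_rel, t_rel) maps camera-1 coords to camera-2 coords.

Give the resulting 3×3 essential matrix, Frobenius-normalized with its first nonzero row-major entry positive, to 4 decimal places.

matrix = [0.1031 -0.3520 0.3531; 0.4664 -0.2164 0.2369; 0.5208 0.2871 -0.2583]

source (fourbar_fk): coupler pose = R=[0.9547 -0.2977 0.0000; 0.2977 0.9547 0.0000; 0.0000 0.0000 1.0000], t=(-0.3438, 0.8963, 0.0000)
after S1 (compose_se3): R=[0.7169 0.2130 0.6639; -0.5726 0.7230 0.3864; -0.3977 -0.6572 0.6403], t=(0.4900, 2.6178, 0.8148)
after S2 (invert_se3): R=[0.7169 -0.5726 -0.3977; 0.2130 0.7230 -0.6572; 0.6639 0.3864 0.6403], t=(1.4718, -1.4616, -1.8586)
after S3 (essential): [0.1031 -0.3520 0.3531; 0.4664 -0.2164 0.2369; 0.5208 0.2871 -0.2583]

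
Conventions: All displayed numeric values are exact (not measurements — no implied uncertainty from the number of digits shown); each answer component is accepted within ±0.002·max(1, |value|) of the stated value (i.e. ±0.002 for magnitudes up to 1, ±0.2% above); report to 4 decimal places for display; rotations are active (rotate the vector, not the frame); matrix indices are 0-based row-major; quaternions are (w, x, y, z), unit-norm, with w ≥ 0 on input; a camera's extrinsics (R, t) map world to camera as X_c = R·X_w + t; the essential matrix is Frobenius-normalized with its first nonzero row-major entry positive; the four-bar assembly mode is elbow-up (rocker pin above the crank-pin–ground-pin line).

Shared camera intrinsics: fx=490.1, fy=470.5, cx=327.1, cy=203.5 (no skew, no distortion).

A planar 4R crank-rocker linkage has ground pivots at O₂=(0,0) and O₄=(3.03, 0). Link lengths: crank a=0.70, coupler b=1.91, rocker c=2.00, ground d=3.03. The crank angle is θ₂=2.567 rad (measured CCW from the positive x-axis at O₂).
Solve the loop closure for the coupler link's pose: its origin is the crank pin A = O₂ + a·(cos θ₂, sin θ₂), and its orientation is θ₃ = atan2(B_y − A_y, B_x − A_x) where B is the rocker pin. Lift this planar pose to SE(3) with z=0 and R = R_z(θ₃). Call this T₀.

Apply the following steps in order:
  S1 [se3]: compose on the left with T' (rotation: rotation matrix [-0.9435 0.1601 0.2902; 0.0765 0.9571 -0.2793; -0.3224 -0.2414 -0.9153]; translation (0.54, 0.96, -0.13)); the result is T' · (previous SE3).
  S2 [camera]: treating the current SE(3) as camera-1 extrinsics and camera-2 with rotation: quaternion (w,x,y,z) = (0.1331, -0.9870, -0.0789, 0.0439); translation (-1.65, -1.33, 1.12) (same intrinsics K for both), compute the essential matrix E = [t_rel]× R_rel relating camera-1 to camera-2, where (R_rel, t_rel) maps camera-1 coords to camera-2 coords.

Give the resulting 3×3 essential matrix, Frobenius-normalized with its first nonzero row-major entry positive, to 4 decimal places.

matrix = [0.2082 0.4580 0.1868; -0.5847 0.2604 0.2803; 0.3028 0.3476 0.1059]

source (fourbar_fk): coupler pose = R=[0.9611 -0.2763 0.0000; 0.2763 0.9611 0.0000; 0.0000 0.0000 1.0000], t=(-0.5876, 0.3804, 0.0000)
after S1 (compose_se3): R=[-0.8625 0.4145 0.2902; 0.3380 0.8988 -0.2793; -0.3766 -0.1429 -0.9153], t=(1.1553, 1.2792, -0.0324)
after S2 (essential): [0.2082 0.4580 0.1868; -0.5847 0.2604 0.2803; 0.3028 0.3476 0.1059]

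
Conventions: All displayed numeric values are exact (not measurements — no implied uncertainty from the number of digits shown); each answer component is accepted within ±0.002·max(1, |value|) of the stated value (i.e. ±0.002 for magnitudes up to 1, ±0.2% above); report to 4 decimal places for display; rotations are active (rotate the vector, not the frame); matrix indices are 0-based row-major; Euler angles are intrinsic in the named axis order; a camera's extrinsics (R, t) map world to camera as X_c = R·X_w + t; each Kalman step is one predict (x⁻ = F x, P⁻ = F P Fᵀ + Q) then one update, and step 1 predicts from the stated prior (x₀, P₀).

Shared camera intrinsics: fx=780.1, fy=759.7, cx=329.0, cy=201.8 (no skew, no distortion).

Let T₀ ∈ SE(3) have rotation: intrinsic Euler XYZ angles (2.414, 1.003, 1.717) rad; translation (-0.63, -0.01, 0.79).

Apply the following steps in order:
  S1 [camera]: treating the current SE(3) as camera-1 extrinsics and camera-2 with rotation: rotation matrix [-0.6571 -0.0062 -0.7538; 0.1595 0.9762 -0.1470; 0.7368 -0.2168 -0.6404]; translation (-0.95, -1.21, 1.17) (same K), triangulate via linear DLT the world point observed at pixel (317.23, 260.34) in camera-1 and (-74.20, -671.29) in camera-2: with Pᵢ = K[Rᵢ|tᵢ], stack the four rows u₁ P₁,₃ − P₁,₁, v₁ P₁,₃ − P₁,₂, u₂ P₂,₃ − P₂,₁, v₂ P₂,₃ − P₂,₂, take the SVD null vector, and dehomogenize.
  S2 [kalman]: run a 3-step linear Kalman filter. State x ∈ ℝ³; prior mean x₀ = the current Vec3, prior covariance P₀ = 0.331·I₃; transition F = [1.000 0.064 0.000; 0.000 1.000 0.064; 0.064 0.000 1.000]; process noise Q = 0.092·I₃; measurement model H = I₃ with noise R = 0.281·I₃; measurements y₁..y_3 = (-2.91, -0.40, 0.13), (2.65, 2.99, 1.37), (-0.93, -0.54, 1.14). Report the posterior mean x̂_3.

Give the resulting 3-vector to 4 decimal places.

after S1 (triangulate): (0.8482, -1.7733, -0.3410)
after S2 (kf_track): (-0.0799, 0.3186, 0.8686)

result = (-0.0799, 0.3186, 0.8686)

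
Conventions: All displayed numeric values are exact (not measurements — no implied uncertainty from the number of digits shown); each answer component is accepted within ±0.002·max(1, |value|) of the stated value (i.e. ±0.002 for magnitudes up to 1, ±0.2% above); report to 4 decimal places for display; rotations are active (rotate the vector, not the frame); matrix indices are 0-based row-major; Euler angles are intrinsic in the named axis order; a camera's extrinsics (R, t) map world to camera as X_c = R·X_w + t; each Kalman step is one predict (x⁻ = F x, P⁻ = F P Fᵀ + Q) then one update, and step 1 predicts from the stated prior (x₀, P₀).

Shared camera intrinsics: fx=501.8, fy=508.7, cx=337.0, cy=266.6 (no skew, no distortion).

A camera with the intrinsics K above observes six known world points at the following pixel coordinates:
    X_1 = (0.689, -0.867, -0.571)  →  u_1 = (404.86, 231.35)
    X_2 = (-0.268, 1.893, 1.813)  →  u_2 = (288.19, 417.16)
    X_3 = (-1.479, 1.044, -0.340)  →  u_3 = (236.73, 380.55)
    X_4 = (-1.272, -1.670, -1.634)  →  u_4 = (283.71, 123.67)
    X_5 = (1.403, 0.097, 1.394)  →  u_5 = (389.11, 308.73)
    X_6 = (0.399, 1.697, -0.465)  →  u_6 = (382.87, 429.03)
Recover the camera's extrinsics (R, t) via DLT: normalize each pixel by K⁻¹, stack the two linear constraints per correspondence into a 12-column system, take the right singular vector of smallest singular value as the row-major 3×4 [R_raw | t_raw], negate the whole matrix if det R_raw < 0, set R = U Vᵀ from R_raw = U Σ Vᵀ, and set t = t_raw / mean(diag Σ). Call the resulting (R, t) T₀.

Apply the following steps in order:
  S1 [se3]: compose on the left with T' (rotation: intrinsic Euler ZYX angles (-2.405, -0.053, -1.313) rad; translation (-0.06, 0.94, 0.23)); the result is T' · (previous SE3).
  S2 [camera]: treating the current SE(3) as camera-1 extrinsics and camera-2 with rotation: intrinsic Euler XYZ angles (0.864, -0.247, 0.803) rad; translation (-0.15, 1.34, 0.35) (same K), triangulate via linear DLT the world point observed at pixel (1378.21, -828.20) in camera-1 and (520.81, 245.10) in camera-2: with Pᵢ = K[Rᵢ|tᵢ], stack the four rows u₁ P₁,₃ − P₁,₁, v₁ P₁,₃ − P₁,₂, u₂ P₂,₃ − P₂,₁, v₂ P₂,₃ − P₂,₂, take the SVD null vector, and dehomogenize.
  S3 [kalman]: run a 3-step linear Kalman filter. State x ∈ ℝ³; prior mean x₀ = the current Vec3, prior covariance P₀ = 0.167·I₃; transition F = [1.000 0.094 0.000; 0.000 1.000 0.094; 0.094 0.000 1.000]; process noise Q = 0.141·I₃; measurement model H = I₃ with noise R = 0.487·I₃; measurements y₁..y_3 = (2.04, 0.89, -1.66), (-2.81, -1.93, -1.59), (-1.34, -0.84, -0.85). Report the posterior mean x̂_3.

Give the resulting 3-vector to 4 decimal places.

result = (-0.8374, -0.9179, -0.5888)

source (pnp_recover): camera pose = R=[0.9394 -0.0060 -0.3428; 0.0447 0.9935 0.1050; 0.3400 -0.1140 0.9335], t=(0.0700, 0.4200, 6.9900)
after S1 (compose_se3): R=[-0.4647 0.0617 0.8833; -0.8806 -0.1372 -0.4537; 0.0932 -0.9886 0.1181], t=(4.5546, -4.1441, 1.6078)
after S2 (triangulate): (1.0776, -0.7838, 1.7966)
after S3 (kf_track): (-0.8374, -0.9179, -0.5888)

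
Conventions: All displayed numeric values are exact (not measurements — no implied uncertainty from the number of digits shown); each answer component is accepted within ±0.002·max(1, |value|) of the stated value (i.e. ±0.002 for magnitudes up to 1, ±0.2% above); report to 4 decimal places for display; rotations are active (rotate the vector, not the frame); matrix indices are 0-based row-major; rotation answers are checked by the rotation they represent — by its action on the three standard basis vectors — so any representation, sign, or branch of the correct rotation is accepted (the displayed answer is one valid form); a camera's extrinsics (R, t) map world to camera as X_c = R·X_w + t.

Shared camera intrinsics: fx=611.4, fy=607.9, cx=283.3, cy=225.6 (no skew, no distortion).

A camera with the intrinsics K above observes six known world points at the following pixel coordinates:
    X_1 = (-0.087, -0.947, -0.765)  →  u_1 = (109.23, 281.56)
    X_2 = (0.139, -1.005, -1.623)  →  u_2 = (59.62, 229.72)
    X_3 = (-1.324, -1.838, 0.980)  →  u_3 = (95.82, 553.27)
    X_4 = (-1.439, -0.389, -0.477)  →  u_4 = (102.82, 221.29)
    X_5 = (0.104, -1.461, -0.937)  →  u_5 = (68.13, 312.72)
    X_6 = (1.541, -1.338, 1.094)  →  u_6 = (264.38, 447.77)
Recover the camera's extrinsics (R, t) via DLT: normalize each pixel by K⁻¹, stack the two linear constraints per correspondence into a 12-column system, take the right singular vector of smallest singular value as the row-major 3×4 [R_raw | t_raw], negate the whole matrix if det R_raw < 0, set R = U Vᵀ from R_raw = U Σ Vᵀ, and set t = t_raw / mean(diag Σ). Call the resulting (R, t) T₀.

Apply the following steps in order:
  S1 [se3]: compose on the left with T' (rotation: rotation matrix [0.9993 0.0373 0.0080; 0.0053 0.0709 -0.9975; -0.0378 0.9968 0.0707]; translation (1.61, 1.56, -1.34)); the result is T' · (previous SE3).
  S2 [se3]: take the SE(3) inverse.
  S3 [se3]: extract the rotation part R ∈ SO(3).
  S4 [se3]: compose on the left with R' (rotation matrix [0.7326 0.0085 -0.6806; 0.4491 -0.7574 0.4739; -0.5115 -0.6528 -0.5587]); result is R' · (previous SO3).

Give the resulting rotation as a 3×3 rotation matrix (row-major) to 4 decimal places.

rotation (matrix) = ((-0.3484, -0.9154, -0.2018), (-0.0612, -0.1927, 0.9794), (-0.9354, 0.3535, 0.0111))

source (pnp_recover): camera pose = R=[0.1798 0.6814 0.7094; 0.2261 -0.7305 0.6444; 0.9574 0.0446 -0.2854], t=(-0.3398, 0.3198, 5.3286)
after S1 (compose_se3): R=[0.1957 0.6540 0.7307; -0.9379 -0.0927 0.3342; 0.2863 -0.7508 0.5953], t=(1.3249, -3.7342, -0.6318)
after S2 (invert_se3): R=[0.1957 -0.9379 0.2863; 0.6540 -0.0927 -0.7508; 0.7307 0.3342 0.5953], t=(-3.5809, -1.6869, 0.6560)
after S3 (rot_of_se3): [0.1957 -0.9379 0.2863; 0.6540 -0.0927 -0.7508; 0.7307 0.3342 0.5953]
after S4 (compose_so3): [-0.3484 -0.9154 -0.2018; -0.0612 -0.1927 0.9794; -0.9354 0.3535 0.0111]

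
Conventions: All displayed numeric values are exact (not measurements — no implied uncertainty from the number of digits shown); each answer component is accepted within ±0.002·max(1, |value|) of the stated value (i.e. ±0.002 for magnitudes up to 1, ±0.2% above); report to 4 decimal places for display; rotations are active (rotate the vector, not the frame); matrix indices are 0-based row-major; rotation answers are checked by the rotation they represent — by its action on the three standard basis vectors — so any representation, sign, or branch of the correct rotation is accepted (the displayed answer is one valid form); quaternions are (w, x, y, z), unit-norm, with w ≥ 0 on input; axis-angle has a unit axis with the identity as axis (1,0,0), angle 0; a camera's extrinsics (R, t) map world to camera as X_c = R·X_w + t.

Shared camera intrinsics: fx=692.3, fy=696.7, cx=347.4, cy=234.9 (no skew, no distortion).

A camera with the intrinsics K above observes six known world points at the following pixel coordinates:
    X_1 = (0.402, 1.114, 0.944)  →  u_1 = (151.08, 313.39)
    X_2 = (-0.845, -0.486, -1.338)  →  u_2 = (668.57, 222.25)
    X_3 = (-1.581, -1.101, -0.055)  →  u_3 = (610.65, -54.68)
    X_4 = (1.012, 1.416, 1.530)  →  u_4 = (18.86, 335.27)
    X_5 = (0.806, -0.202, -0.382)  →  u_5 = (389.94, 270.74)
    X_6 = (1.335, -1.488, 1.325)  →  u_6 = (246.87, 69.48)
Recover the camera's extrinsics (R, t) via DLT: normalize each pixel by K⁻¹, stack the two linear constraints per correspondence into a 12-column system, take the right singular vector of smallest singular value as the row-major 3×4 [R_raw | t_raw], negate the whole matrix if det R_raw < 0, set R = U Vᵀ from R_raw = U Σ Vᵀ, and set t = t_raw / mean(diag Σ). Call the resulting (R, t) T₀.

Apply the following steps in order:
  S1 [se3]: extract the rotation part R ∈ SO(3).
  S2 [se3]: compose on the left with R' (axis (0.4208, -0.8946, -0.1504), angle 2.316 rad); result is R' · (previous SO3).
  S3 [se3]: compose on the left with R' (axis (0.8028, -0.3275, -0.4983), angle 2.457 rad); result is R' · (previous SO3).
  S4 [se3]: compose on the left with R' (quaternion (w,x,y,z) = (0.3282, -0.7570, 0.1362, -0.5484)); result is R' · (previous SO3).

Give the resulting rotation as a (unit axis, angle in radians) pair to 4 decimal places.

rotation (axis_angle) = ((-0.1294, 0.9690, -0.2106), 0.2696)

source (pnp_recover): camera pose = R=[-0.4163 -0.3613 -0.8343; 0.3740 0.7684 -0.5194; 0.8288 -0.5282 -0.1847], t=(0.2600, -0.0800, 4.3002)
after S1 (rot_of_se3): [-0.4163 -0.3613 -0.8343; 0.3740 0.7684 -0.5194; 0.8288 -0.5282 -0.1847]
after S2 (compose_so3): [-0.6692 0.1406 0.7296; 0.4885 0.8232 0.2894; -0.5599 0.5501 -0.6196]
after S3 (compose_so3): [0.1925 -0.5772 0.7936; 0.3597 -0.7109 -0.6044; 0.9130 0.4018 0.0708]
after S4 (compose_so3): [0.9645 0.0516 0.2590; -0.0606 0.9978 0.0271; -0.2571 -0.0418 0.9655]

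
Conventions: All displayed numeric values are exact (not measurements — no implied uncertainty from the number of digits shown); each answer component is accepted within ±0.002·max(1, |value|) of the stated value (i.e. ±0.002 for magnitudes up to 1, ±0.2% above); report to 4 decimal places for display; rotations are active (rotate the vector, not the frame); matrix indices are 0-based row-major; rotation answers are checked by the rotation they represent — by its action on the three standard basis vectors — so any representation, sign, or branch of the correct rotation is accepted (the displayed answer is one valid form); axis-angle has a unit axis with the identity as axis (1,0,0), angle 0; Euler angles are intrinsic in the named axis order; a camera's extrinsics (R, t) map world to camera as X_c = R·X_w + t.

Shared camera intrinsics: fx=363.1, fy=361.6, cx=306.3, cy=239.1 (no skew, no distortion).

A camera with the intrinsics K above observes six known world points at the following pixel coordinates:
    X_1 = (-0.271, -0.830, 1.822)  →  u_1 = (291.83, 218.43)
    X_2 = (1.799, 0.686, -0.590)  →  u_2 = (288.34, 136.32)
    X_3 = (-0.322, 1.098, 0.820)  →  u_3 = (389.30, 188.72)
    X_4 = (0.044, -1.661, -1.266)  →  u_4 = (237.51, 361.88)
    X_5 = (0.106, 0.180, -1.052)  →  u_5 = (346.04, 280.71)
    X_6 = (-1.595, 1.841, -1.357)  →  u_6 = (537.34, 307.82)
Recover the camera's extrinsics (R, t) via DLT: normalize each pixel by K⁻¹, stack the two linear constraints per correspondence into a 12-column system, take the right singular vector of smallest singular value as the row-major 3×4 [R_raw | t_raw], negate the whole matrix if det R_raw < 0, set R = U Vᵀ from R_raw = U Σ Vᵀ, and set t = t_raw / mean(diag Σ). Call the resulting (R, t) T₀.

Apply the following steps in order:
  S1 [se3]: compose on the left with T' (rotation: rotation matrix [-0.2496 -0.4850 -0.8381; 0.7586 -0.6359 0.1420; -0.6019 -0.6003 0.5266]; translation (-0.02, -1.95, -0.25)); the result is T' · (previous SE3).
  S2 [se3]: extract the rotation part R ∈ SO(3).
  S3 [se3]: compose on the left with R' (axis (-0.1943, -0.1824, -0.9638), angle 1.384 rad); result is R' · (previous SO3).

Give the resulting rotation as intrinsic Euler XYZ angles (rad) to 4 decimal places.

source (pnp_recover): camera pose = R=[-0.6110 0.7885 -0.0709; -0.6140 -0.5285 -0.5862; -0.4997 -0.3146 0.8071], t=(0.3300, 0.0500, 5.3600)
after S1 (compose_se3): R=[0.8691 0.3232 -0.3744; -0.1440 0.8895 0.4336; 0.4732 -0.3230 0.8196], t=(-4.6191, -0.9701, 2.3442)
after S2 (rot_of_se3): [0.8691 0.3232 -0.3744; -0.1440 0.8895 0.4336; 0.4732 -0.3230 0.8196]
after S3 (compose_so3): [0.0350 0.9467 0.3202; -0.6706 -0.2153 0.7099; 0.7410 -0.2396 0.6273]

rotation (euler_xyz) = (-0.8471, 0.3259, -1.5338)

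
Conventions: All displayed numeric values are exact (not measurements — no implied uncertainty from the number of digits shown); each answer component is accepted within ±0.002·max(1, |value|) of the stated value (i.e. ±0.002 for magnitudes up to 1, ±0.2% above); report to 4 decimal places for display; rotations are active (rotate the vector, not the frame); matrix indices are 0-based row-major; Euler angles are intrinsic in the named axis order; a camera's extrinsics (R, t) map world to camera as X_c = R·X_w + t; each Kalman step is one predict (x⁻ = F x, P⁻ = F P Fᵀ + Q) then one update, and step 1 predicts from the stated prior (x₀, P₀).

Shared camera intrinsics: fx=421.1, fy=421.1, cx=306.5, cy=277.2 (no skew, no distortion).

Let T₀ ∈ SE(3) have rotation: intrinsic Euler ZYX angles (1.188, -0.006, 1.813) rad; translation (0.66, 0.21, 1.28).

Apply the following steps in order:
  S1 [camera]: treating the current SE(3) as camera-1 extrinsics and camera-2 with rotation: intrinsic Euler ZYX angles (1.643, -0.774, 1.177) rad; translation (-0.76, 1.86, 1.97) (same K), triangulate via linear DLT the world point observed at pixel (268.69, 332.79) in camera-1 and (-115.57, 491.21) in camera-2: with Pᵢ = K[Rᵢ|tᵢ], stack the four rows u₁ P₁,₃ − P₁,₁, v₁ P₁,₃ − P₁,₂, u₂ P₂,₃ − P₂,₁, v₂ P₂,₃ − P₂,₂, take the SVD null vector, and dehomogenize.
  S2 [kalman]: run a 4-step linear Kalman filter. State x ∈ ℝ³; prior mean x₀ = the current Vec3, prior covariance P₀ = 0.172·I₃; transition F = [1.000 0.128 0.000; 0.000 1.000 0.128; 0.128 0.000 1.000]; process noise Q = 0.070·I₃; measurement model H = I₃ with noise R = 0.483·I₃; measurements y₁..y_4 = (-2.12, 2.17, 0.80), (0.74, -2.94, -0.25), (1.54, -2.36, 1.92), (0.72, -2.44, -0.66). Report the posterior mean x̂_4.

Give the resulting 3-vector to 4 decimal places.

after S1 (triangulate): (-0.1895, 1.1973, -1.2190)
after S2 (kf_track): (0.3339, -1.2478, -0.1103)

result = (0.3339, -1.2478, -0.1103)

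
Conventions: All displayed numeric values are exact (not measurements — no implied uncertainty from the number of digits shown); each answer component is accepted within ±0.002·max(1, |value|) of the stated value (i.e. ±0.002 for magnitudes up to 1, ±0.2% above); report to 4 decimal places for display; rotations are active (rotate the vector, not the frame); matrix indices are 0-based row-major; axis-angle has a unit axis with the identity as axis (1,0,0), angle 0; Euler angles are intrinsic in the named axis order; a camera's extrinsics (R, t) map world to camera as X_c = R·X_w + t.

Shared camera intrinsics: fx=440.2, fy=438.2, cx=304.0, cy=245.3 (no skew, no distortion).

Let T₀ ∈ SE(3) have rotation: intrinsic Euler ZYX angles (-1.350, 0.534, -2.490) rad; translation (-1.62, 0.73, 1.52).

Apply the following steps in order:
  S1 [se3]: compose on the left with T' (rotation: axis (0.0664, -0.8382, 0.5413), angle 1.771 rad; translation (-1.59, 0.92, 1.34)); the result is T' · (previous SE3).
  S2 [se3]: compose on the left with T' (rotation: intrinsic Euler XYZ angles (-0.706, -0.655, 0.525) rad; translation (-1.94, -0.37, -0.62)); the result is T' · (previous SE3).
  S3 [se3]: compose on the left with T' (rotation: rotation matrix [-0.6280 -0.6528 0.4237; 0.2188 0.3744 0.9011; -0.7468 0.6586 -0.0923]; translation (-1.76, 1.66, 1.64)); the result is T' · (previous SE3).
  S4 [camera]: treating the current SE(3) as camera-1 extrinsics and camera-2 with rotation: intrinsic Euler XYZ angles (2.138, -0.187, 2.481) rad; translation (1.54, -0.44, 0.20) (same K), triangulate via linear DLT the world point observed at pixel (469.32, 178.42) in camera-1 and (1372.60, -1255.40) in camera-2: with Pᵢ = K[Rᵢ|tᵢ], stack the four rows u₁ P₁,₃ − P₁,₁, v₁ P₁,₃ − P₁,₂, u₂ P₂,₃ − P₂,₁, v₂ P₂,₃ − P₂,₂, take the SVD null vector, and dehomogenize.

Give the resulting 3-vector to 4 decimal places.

result = (0.8138, 0.1459, 0.5739)

after S1 (compose_se3): R=[0.8613 0.4937 0.1202; -0.1430 0.0085 0.9897; 0.4876 -0.8696 0.0779], t=(-2.8955, -0.2873, -0.1785)
after S2 (compose_se3): R=[0.3509 0.8651 -0.3584; 0.8081 -0.0863 0.5827; 0.4732 -0.4940 -0.7294], t=(-3.7041, -2.6887, -0.7195)
after S3 (compose_se3): R=[-0.5473 -0.6963 -0.4643; 0.8057 -0.2882 -0.5175; 0.2265 -0.6574 0.7187], t=(2.0164, -0.8054, 2.7020)
after S4 (triangulate): (0.8138, 0.1459, 0.5739)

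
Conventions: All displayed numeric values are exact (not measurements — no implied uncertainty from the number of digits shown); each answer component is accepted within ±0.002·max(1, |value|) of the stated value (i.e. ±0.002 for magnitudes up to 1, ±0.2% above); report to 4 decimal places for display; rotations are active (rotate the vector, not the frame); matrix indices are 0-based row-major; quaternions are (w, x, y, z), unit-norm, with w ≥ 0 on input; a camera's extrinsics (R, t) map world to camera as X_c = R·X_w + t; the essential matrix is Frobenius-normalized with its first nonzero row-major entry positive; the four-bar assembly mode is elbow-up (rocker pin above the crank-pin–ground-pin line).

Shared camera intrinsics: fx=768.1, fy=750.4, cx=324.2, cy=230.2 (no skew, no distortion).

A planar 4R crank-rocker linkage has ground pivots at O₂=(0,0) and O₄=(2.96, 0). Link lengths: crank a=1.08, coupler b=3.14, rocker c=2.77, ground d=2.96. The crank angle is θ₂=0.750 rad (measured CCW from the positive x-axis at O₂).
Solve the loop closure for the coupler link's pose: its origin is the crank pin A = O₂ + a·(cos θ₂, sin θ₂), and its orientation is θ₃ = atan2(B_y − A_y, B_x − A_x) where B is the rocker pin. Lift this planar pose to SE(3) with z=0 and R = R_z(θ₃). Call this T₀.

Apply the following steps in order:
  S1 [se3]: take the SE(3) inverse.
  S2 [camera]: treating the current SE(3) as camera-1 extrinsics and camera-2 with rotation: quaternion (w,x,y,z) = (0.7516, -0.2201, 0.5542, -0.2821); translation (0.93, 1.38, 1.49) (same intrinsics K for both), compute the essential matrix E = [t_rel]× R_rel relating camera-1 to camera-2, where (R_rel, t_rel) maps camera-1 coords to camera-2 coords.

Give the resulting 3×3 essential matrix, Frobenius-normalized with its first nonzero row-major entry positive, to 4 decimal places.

source (fourbar_fk): coupler pose = R=[0.7645 -0.6447 0.0000; 0.6447 0.7645 0.0000; 0.0000 0.0000 1.0000], t=(0.7902, 0.7362, 0.0000)
after S1 (invert_se3): R=[0.7645 0.6447 0.0000; -0.6447 0.7645 0.0000; 0.0000 0.0000 1.0000], t=(-1.0787, -0.0534, 0.0000)
after S2 (essential): [0.4865 0.1853 -0.1454; -0.4846 -0.0145 -0.0286; 0.1629 -0.4599 0.4837]

matrix = [0.4865 0.1853 -0.1454; -0.4846 -0.0145 -0.0286; 0.1629 -0.4599 0.4837]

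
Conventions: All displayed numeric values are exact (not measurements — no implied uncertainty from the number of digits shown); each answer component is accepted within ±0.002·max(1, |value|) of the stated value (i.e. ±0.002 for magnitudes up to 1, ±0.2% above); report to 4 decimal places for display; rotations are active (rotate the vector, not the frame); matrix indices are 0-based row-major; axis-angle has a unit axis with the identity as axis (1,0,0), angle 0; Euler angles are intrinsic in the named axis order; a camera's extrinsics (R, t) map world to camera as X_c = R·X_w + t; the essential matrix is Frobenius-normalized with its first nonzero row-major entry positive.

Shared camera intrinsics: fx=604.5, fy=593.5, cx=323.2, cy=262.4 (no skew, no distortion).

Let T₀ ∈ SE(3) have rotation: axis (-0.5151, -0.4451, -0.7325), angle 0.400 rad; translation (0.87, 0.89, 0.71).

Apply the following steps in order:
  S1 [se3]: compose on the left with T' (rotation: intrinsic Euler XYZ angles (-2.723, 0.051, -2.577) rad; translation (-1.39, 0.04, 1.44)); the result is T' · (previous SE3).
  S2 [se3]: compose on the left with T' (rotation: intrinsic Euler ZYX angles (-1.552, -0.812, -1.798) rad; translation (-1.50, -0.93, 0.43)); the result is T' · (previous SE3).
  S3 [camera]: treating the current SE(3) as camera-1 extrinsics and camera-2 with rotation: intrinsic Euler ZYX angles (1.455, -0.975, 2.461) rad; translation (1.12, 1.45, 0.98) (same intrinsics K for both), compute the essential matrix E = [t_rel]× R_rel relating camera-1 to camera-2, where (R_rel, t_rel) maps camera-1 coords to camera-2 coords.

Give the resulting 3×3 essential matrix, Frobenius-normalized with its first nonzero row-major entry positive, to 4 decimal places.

after S1 (compose_se3): R=[-0.9272 0.2357 0.2912; 0.3562 0.7953 0.4906; -0.1159 0.5586 -0.8213], t=(-1.6122, 1.4459, 1.2749)
after S2 (compose_se3): R=[-0.2008 0.3804 -0.9028; 0.4013 -0.8087 -0.4300; -0.8937 -0.4486 0.0097], t=(-0.5814, -1.0341, -1.9068)
after S3 (essential): [0.0692 0.2100 -0.5518; 0.1989 0.2269 -0.2857; 0.5408 0.3061 0.2963]

matrix = [0.0692 0.2100 -0.5518; 0.1989 0.2269 -0.2857; 0.5408 0.3061 0.2963]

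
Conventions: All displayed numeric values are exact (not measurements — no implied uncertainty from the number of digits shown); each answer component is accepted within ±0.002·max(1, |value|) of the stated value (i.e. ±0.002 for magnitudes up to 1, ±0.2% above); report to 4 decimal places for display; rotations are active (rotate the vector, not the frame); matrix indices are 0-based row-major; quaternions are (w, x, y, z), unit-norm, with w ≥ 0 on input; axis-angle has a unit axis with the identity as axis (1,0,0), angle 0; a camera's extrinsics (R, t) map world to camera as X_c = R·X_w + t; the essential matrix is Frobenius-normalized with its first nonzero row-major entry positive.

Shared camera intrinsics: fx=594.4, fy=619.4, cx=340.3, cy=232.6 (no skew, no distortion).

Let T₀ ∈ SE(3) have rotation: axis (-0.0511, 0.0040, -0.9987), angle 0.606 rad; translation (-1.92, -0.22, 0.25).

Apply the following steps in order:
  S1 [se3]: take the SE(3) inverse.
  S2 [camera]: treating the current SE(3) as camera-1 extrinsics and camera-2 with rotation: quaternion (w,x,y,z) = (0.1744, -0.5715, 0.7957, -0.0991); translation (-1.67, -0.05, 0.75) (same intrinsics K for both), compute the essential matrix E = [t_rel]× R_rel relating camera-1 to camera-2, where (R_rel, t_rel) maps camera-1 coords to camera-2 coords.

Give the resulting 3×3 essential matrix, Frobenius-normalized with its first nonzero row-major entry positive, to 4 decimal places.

after S1 (invert_se3): R=[0.8224 -0.5689 0.0068; 0.5688 0.8219 -0.0298; 0.0114 0.0284 0.9995], t=(1.4521, 1.2804, -0.2218)
after S2 (essential): [0.3312 -0.1229 -0.5451; 0.0988 -0.3752 -0.1487; 0.1171 0.5865 -0.2187]

matrix = [0.3312 -0.1229 -0.5451; 0.0988 -0.3752 -0.1487; 0.1171 0.5865 -0.2187]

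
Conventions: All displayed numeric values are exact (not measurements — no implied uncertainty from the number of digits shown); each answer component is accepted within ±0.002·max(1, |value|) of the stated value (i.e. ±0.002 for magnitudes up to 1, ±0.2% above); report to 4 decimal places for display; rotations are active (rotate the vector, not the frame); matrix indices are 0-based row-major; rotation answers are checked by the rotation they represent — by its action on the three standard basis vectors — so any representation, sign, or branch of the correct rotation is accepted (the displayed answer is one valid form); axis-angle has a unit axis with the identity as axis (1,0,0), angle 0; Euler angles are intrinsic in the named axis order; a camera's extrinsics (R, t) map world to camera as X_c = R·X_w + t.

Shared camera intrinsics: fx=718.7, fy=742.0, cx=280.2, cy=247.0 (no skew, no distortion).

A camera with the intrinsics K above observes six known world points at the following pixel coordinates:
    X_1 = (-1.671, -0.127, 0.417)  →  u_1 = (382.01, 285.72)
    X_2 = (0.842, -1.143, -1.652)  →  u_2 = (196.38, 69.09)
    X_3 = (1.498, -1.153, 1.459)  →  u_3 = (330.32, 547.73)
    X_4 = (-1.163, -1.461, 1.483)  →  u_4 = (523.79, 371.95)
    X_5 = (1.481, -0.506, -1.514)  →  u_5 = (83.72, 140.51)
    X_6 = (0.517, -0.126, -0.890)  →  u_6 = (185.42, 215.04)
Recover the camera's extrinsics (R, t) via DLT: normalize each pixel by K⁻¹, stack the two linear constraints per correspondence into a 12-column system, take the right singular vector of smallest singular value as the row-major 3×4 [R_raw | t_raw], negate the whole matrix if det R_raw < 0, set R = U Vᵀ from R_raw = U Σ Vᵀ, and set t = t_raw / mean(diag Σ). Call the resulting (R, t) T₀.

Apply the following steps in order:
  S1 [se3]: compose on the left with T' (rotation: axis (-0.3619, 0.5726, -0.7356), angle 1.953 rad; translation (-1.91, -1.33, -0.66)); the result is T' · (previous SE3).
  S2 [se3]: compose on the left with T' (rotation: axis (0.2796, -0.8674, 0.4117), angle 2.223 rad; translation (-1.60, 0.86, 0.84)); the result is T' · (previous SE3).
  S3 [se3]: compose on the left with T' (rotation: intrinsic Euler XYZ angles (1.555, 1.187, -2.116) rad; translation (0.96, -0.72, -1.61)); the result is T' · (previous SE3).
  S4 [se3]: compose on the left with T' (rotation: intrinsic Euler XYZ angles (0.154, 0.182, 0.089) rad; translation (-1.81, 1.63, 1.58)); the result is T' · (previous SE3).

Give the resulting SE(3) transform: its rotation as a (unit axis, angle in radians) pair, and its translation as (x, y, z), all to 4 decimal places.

source (pnp_recover): camera pose = R=[-0.5974 -0.6888 0.4108; 0.2486 0.3279 0.9114; -0.7624 0.6466 -0.0247], t=(-0.1900, 0.4700, 6.3499)
after S1 (compose_se3): R=[-0.4695 0.8434 0.2614; 0.7818 0.5346 -0.3209; -0.4103 0.0537 -0.9104], t=(4.0085, -2.6499, 1.2915)
after S2 (compose_se3): R=[-0.1275 -0.8163 0.5633; 0.8267 0.2264 0.5152; -0.5481 0.5314 0.6459], t=(-2.2812, -2.0140, 4.8442)
after S3 (compose_se3): R=[-0.2188 0.7237 0.6545; 0.9168 0.3821 -0.1161; -0.3342 0.5746 -0.7471], t=(5.2500, -2.9861, 1.4211)
after S4 (compose_se3): R=[-0.3549 0.7796 0.5161; 0.9252 0.3721 0.0743; -0.1341 0.5038 -0.8533], t=(3.8511, -0.9098, 1.5937)

rotation (axis_angle) = ((0.5419, 0.8201, 0.1837), 2.7340), translation = (3.8511, -0.9098, 1.5937)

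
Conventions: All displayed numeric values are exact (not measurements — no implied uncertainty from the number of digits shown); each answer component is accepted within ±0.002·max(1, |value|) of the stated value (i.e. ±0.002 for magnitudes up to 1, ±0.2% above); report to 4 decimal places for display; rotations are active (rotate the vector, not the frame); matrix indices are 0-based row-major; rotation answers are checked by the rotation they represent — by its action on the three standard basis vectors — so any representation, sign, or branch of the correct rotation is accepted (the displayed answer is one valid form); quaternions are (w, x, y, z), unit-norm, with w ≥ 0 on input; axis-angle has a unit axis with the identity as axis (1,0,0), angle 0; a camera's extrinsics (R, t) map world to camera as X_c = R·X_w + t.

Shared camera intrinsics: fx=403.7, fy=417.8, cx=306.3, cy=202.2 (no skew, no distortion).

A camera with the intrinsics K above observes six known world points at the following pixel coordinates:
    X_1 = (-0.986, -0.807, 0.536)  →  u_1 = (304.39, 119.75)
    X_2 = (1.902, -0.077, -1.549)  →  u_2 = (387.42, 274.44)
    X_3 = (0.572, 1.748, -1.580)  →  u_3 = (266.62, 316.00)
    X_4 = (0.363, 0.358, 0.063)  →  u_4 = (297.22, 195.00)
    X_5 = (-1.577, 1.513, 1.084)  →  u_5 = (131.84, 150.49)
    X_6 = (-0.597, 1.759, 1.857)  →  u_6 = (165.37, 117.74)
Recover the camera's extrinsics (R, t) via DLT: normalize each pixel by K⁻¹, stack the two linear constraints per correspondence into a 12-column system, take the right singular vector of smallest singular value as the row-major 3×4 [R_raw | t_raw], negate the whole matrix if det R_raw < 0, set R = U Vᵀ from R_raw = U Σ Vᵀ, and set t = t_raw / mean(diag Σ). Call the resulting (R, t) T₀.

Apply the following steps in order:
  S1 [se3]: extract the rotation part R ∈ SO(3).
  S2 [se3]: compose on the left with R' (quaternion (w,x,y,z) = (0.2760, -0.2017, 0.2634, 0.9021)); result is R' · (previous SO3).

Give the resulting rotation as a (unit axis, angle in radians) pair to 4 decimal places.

rotation (axis_angle) = ((0.4417, 0.5905, 0.6755), 2.8461)

source (pnp_recover): camera pose = R=[0.5078 -0.8108 -0.2912; -0.0039 0.3358 -0.9419; 0.8615 0.4795 0.1674], t=(-0.0200, -0.1700, 5.9205)
after S1 (rot_of_se3): [0.5078 -0.8108 -0.2912; -0.0039 0.3358 -0.9419; 0.8615 0.4795 0.1674]
after S2 (compose_so3): [-0.5750 0.3136 0.7557; 0.7070 -0.2744 0.6518; 0.4118 0.9090 -0.0639]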